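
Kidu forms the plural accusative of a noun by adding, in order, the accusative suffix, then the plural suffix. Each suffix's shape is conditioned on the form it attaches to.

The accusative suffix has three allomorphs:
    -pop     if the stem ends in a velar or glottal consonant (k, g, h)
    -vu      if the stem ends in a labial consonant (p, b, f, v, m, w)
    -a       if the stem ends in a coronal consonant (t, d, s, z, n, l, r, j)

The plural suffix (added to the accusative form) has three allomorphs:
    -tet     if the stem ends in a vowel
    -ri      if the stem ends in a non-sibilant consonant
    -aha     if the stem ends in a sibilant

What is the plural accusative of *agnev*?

*agnev* — final consonant /v/ (labial) → -vu → *agnevvu*.
Since the final sound of the accusative form *agnevvu* is /u/ (a vowel), it takes -tet, giving *agnevvutet*.

agnevvutet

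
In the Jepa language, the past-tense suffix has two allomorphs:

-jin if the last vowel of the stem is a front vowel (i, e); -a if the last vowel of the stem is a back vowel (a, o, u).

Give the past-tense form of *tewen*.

tewenjin

The last vowel of *tewen* is /e/, which is a front vowel, so the suffix is -jin, giving *tewenjin*.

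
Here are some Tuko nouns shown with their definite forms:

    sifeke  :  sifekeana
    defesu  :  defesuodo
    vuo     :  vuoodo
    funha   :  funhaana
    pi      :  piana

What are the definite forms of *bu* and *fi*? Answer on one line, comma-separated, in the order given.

The alternation tracks the last vowel of the stem — -odo when the last vowel of the stem is a rounded vowel (*defesu*, *vuo*); -ana when the last vowel of the stem is an unrounded vowel (*sifeke*, *funha*, *pi*).
*bu*: last vowel = /u/, a rounded vowel → -odo → *buodo*.
The last vowel of *fi* is /i/, which is an unrounded vowel, so the suffix is -ana, giving *fiana*.

buodo, fiana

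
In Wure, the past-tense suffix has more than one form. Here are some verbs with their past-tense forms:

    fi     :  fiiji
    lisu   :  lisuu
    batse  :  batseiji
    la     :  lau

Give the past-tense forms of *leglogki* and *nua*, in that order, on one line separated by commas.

The suffix is conditioned by the last vowel: -iji when the last vowel of the stem is a front vowel (*fi*, *batse*); -u when the last vowel of the stem is a back vowel (*lisu*, *la*).
*leglogki*: last vowel = /i/, a front vowel → -iji → *leglogkiiji*.
*nua*: last vowel = /a/, a back vowel → -u → *nuau*.

leglogkiiji, nuau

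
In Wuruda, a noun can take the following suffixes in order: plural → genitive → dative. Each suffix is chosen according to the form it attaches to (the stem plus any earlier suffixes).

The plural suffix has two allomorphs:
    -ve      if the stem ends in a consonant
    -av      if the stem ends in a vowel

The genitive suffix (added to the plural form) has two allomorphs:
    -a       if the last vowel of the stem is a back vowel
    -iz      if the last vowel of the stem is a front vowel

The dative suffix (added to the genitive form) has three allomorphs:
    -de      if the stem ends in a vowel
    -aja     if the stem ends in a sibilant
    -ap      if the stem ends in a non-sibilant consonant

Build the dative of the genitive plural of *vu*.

*vu*: final sound = /u/, a vowel → -av → *vuav*.
The last vowel of the plural form *vuav* is /a/, which is a back vowel, so the genitive suffix is -a, giving *vuava*.
The genitive form *vuava* — final sound /a/ (a vowel) → -de → *vuavade*.

vuavade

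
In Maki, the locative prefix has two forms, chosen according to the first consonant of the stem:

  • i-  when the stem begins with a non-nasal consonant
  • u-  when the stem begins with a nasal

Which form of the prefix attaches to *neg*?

u-

*neg* — first consonant /n/ (a nasal) → u-.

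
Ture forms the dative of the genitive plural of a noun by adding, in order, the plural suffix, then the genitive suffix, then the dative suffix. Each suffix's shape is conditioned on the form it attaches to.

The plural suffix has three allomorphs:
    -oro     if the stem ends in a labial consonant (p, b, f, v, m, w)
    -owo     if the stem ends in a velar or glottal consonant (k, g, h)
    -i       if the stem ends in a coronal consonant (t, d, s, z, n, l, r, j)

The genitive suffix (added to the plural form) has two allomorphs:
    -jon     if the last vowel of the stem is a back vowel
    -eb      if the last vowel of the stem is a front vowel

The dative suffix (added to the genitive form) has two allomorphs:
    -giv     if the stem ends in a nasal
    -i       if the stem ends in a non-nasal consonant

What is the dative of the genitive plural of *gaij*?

The final consonant of *gaij* is /j/, which is coronal, so the plural suffix is -i, giving *gaiji*.
Since the last vowel of the plural form *gaiji* is /i/ (a front vowel), it takes -eb, giving *gaijieb*.
The genitive form *gaijieb*: final consonant = /b/, non-nasal → -i → *gaijiebi*.

gaijiebi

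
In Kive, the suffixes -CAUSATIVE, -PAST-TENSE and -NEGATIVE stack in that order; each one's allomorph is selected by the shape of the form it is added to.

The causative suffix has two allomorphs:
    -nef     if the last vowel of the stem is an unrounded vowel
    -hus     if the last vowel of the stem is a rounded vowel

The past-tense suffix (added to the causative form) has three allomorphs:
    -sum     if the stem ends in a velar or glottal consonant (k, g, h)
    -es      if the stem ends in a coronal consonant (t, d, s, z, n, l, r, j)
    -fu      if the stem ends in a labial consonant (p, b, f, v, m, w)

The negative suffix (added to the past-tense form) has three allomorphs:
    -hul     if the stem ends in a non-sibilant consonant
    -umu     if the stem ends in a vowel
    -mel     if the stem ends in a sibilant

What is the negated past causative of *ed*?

edneffuumu

*ed* — last vowel /e/ (an unrounded vowel) → -nef → *ednef*.
The final consonant of the causative form *ednef* is /f/, which is labial, so the past-tense suffix is -fu, giving *edneffu*.
Since the final sound of the past-tense form *edneffu* is /u/ (a vowel), it takes -umu, giving *edneffuumu*.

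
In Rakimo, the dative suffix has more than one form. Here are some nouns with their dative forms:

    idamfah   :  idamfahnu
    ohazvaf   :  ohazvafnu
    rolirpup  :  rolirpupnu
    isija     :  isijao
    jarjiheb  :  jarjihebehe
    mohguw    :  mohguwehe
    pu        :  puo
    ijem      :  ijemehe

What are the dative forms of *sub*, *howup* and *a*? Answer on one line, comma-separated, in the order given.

The pattern is voicing of the final sound: -nu when the stem ends in a voiceless consonant (*idamfah*, *ohazvaf*, *rolirpup*); -ehe when the stem ends in a voiced consonant (*jarjiheb*, *mohguw*, *ijem*); -o when the stem ends in a vowel (*isija*, *pu*).
The final sound of *sub* is /b/, which is a voiced consonant, so the suffix is -ehe, giving *subehe*.
Since the final sound of *howup* is /p/ (a voiceless consonant), it takes -nu, giving *howupnu*.
*a* — final sound /a/ (a vowel) → -o → *ao*.

subehe, howupnu, ao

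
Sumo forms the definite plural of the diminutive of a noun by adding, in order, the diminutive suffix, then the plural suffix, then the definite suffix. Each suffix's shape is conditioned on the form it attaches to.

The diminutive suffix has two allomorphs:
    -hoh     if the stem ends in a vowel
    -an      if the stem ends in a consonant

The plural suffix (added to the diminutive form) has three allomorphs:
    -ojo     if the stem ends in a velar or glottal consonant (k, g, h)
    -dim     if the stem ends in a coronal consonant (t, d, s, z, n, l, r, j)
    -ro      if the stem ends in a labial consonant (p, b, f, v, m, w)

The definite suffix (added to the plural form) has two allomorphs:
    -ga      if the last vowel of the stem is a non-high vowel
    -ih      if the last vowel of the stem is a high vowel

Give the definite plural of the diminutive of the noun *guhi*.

guhihohojoga

*guhi*: final sound = /i/, a vowel → -hoh → *guhihoh*.
The final consonant of the diminutive form *guhihoh* is /h/, which is velar/glottal, so the plural suffix is -ojo, giving *guhihohojo*.
The plural form *guhihohojo* — last vowel /o/ (a non-high vowel) → -ga → *guhihohojoga*.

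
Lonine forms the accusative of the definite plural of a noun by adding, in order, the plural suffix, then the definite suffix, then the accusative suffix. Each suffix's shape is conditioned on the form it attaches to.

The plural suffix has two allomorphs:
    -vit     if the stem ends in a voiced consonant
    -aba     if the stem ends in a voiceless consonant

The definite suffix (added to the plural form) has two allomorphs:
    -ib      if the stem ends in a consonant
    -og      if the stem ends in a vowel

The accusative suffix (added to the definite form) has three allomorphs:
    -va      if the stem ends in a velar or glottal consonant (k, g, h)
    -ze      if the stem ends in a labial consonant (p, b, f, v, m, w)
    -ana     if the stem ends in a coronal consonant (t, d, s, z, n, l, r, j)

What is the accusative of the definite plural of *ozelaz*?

*ozelaz* — final consonant /z/ (voiced) → -vit → *ozelazvit*.
The final sound of the plural form *ozelazvit* is /t/, which is a consonant, so the definite suffix is -ib, giving *ozelazvitib*.
Since the final consonant of the definite form *ozelazvitib* is /b/ (labial), it takes -ze, giving *ozelazvitibze*.

ozelazvitibze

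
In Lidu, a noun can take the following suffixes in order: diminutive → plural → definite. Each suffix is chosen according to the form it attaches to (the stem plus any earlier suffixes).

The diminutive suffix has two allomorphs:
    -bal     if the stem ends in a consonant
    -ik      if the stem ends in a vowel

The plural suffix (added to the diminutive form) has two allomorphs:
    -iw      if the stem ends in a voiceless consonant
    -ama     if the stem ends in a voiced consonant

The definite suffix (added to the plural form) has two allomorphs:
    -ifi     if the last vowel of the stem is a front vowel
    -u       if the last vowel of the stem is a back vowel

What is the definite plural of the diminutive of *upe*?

Since the final sound of *upe* is /e/ (a vowel), it takes -ik, giving *upeik*.
The final consonant of the diminutive form *upeik* is /k/, which is voiceless, so the plural suffix is -iw, giving *upeikiw*.
The last vowel of the plural form *upeikiw* is /i/, which is a front vowel, so the definite suffix is -ifi, giving *upeikiwifi*.

upeikiwifi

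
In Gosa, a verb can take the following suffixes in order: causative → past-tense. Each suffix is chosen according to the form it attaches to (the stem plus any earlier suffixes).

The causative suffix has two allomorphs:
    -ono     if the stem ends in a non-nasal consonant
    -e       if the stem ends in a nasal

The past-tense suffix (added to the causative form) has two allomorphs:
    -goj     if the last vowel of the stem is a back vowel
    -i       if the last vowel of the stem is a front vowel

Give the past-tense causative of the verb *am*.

amei

*am*: final consonant = /m/, a nasal → -e → *ame*.
The causative form *ame*: last vowel = /e/, a front vowel → -i → *amei*.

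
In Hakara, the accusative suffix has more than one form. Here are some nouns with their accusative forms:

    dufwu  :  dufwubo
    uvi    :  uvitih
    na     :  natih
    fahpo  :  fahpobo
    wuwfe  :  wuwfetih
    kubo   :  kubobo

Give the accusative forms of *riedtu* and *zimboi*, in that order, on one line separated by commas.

riedtubo, zimboitih

The alternation tracks the last vowel of the stem — -bo when the last vowel of the stem is a rounded vowel (*dufwu*, *fahpo*, *kubo*); -tih when the last vowel of the stem is an unrounded vowel (*uvi*, *na*, *wuwfe*).
*riedtu* — last vowel /u/ (a rounded vowel) → -bo → *riedtubo*.
Since the last vowel of *zimboi* is /i/ (an unrounded vowel), it takes -tih, giving *zimboitih*.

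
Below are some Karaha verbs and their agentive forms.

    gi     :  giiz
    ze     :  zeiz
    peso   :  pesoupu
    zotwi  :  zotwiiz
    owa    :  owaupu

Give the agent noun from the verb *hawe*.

The alternation tracks the last vowel of the stem — -iz when the last vowel of the stem is a front vowel (*gi*, *ze*, *zotwi*); -upu when the last vowel of the stem is a back vowel (*peso*, *owa*).
*hawe*: last vowel = /e/, a front vowel → -iz → *haweiz*.

haweiz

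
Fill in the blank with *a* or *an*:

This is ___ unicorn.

a

The indefinite article is chosen by the initial *sound* of the following word, not its spelling.
*unicorn* begins with the sound /juː/ (u pronounced /juː/) — a consonant sound.
So the article is *a*: This is a unicorn.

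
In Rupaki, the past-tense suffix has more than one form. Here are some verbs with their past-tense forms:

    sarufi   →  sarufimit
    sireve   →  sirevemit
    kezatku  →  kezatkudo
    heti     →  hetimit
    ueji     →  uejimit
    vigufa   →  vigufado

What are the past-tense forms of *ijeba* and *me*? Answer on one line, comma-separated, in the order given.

The alternation tracks the last vowel of the stem — -mit when the last vowel of the stem is a front vowel (*sarufi*, *sireve*, *heti*, *ueji*); -do when the last vowel of the stem is a back vowel (*kezatku*, *vigufa*).
*ijeba* — last vowel /a/ (a back vowel) → -do → *ijebado*.
*me* — last vowel /e/ (a front vowel) → -mit → *memit*.

ijebado, memit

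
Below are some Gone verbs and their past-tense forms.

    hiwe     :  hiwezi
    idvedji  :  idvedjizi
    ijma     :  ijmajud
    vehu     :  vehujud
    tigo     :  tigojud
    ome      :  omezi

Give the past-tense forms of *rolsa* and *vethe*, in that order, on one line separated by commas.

The pattern is front/back vowel harmony: -zi when the last vowel of the stem is a front vowel (*hiwe*, *idvedji*, *ome*); -jud when the last vowel of the stem is a back vowel (*ijma*, *vehu*, *tigo*).
*rolsa* — last vowel /a/ (a back vowel) → -jud → *rolsajud*.
The last vowel of *vethe* is /e/, which is a front vowel, so the suffix is -zi, giving *vethezi*.

rolsajud, vethezi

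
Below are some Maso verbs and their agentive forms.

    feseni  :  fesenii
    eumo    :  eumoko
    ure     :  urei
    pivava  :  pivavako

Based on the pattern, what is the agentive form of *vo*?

The suffix is conditioned by the last vowel: -i when the last vowel of the stem is a front vowel (*feseni*, *ure*); -ko when the last vowel of the stem is a back vowel (*eumo*, *pivava*).
The last vowel of *vo* is /o/, which is a back vowel, so the suffix is -ko, giving *voko*.

voko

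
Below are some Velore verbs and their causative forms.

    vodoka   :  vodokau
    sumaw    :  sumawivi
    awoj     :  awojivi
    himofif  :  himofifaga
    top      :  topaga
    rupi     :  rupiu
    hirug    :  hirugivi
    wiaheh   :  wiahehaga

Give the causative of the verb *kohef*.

The pattern is voicing of the final sound: -aga when the stem ends in a voiceless consonant (*himofif*, *top*, *wiaheh*); -ivi when the stem ends in a voiced consonant (*sumaw*, *awoj*, *hirug*); -u when the stem ends in a vowel (*vodoka*, *rupi*).
Since the final sound of *kohef* is /f/ (a voiceless consonant), it takes -aga, giving *kohefaga*.

kohefaga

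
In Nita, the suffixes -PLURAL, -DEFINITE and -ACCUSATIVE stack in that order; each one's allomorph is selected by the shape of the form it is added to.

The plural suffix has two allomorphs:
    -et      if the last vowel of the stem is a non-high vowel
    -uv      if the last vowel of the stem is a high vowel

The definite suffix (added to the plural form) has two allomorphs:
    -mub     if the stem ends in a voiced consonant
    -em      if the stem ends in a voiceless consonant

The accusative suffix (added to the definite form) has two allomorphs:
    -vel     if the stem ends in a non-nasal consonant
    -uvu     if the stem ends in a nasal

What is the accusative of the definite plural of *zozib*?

*zozib* — last vowel /i/ (a high vowel) → -uv → *zozibuv*.
The plural form *zozibuv* — final consonant /v/ (voiced) → -mub → *zozibuvmub*.
The definite form *zozibuvmub* — final consonant /b/ (non-nasal) → -vel → *zozibuvmubvel*.

zozibuvmubvel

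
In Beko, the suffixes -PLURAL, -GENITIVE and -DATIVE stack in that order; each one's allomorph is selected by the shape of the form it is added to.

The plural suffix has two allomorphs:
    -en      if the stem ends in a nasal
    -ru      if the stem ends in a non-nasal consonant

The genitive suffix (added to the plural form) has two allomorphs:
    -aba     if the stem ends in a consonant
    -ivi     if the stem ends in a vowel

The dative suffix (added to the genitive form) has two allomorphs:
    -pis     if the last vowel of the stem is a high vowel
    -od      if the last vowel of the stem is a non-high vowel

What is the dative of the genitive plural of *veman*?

vemanenabaod

*veman*: final consonant = /n/, a nasal → -en → *vemanen*.
The plural form *vemanen* — final sound /n/ (a consonant) → -aba → *vemanenaba*.
The genitive form *vemanenaba* — last vowel /a/ (a non-high vowel) → -od → *vemanenabaod*.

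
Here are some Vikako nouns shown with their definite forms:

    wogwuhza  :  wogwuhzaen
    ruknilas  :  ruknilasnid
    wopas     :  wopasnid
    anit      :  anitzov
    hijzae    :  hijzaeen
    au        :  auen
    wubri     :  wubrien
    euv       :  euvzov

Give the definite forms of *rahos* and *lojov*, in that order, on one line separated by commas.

Looking at the final sound of each stem: -nid when the stem ends in a sibilant (*ruknilas*, *wopas*); -zov when the stem ends in a non-sibilant consonant (*anit*, *euv*); -en when the stem ends in a vowel (*wogwuhza*, *hijzae*, *au*, *wubri*).
*rahos*: final sound = /s/, a sibilant → -nid → *rahosnid*.
The final sound of *lojov* is /v/, which is a non-sibilant consonant, so the suffix is -zov, giving *lojovzov*.

rahosnid, lojovzov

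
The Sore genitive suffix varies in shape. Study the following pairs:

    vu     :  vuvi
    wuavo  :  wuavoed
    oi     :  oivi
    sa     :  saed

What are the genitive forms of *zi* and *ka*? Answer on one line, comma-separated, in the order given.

zivi, kaed

Looking at the last vowel of each stem: -vi when the last vowel of the stem is a high vowel (*vu*, *oi*); -ed when the last vowel of the stem is a non-high vowel (*wuavo*, *sa*).
Since the last vowel of *zi* is /i/ (a high vowel), it takes -vi, giving *zivi*.
The last vowel of *ka* is /a/, which is a non-high vowel, so the suffix is -ed, giving *kaed*.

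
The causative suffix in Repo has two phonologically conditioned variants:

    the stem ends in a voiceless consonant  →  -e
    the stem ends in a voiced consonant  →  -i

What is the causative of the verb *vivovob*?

*vivovob* — final consonant /b/ (voiced) → -i → *vivovobi*.

vivovobi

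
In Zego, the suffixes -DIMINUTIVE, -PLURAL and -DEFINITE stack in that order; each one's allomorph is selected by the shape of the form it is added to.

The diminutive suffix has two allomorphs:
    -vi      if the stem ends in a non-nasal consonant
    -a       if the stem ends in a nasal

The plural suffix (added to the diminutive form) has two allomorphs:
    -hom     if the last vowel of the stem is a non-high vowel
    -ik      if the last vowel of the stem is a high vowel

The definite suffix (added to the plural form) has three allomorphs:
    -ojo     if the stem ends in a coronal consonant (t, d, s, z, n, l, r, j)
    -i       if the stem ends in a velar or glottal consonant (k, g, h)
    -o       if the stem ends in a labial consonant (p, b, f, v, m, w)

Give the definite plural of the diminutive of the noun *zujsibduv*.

zujsibduvviiki

*zujsibduv* — final consonant /v/ (non-nasal) → -vi → *zujsibduvvi*.
The last vowel of the diminutive form *zujsibduvvi* is /i/, which is a high vowel, so the plural suffix is -ik, giving *zujsibduvviik*.
The plural form *zujsibduvviik*: final consonant = /k/, velar/glottal → -i → *zujsibduvviiki*.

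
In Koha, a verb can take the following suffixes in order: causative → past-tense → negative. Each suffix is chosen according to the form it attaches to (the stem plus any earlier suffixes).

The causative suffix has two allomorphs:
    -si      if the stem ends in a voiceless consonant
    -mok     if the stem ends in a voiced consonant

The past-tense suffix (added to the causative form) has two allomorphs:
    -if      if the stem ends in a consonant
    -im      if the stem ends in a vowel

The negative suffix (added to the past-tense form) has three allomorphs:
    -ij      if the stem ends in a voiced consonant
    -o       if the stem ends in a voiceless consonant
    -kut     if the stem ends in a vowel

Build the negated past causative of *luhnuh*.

The final consonant of *luhnuh* is /h/, which is voiceless, so the causative suffix is -si, giving *luhnuhsi*.
The causative form *luhnuhsi* — final sound /i/ (a vowel) → -im → *luhnuhsiim*.
The past-tense form *luhnuhsiim* — final sound /m/ (a voiced consonant) → -ij → *luhnuhsiimij*.

luhnuhsiimij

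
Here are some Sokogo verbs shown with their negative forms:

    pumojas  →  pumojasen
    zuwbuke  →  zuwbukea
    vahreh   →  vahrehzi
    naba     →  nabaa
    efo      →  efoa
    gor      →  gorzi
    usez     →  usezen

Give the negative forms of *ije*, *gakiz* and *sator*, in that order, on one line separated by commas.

Looking at the final sound of each stem: -en when the stem ends in a sibilant (*pumojas*, *usez*); -zi when the stem ends in a non-sibilant consonant (*vahreh*, *gor*); -a when the stem ends in a vowel (*zuwbuke*, *naba*, *efo*).
*ije* — final sound /e/ (a vowel) → -a → *ijea*.
Since the final sound of *gakiz* is /z/ (a sibilant), it takes -en, giving *gakizen*.
Since the final sound of *sator* is /r/ (a non-sibilant consonant), it takes -zi, giving *satorzi*.

ijea, gakizen, satorzi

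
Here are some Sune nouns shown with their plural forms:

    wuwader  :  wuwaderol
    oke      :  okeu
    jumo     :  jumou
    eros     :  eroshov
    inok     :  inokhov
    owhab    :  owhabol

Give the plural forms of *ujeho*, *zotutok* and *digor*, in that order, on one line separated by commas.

ujehou, zotutokhov, digorol

The pattern is voicing of the final sound: -hov when the stem ends in a voiceless consonant (*eros*, *inok*); -ol when the stem ends in a voiced consonant (*wuwader*, *owhab*); -u when the stem ends in a vowel (*oke*, *jumo*).
*ujeho* — final sound /o/ (a vowel) → -u → *ujehou*.
Since the final sound of *zotutok* is /k/ (a voiceless consonant), it takes -hov, giving *zotutokhov*.
The final sound of *digor* is /r/, which is a voiced consonant, so the suffix is -ol, giving *digorol*.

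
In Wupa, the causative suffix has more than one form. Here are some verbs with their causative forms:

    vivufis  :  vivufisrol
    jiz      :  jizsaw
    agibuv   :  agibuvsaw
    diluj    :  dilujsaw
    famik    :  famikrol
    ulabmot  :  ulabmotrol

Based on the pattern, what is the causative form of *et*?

etrol

Looking at the final consonant of each stem: -rol when the stem ends in a voiceless consonant (*vivufis*, *famik*, *ulabmot*); -saw when the stem ends in a voiced consonant (*jiz*, *agibuv*, *diluj*).
The final consonant of *et* is /t/, which is voiceless, so the suffix is -rol, giving *etrol*.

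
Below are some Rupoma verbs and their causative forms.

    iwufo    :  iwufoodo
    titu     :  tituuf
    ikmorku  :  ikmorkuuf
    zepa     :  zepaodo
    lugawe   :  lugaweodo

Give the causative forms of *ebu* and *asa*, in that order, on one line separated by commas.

ebuuf, asaodo

Looking at the last vowel of each stem: -uf when the last vowel of the stem is a high vowel (*titu*, *ikmorku*); -odo when the last vowel of the stem is a non-high vowel (*iwufo*, *zepa*, *lugawe*).
*ebu*: last vowel = /u/, a high vowel → -uf → *ebuuf*.
Since the last vowel of *asa* is /a/ (a non-high vowel), it takes -odo, giving *asaodo*.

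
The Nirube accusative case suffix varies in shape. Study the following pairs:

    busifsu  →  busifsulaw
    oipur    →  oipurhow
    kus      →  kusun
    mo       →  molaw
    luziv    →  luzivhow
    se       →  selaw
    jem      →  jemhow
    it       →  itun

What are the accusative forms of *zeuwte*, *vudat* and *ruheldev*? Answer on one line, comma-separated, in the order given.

Looking at the final sound of each stem: -un when the stem ends in a voiceless consonant (*kus*, *it*); -how when the stem ends in a voiced consonant (*oipur*, *luziv*, *jem*); -law when the stem ends in a vowel (*busifsu*, *mo*, *se*).
The final sound of *zeuwte* is /e/, which is a vowel, so the suffix is -law, giving *zeuwtelaw*.
*vudat*: final sound = /t/, a voiceless consonant → -un → *vudatun*.
Since the final sound of *ruheldev* is /v/ (a voiced consonant), it takes -how, giving *ruheldevhow*.

zeuwtelaw, vudatun, ruheldevhow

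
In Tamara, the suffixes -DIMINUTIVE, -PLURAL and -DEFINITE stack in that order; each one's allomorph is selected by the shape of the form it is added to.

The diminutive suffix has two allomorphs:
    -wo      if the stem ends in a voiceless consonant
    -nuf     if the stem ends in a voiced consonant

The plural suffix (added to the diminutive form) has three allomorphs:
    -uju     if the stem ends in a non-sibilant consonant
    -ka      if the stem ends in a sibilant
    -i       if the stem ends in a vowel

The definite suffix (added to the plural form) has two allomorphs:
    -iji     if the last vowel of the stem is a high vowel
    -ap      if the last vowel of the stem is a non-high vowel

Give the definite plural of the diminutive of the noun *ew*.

ewnufujuiji

Since the final consonant of *ew* is /w/ (voiced), it takes -nuf, giving *ewnuf*.
The diminutive form *ewnuf* — final sound /f/ (a non-sibilant consonant) → -uju → *ewnufuju*.
The last vowel of the plural form *ewnufuju* is /u/, which is a high vowel, so the definite suffix is -iji, giving *ewnufujuiji*.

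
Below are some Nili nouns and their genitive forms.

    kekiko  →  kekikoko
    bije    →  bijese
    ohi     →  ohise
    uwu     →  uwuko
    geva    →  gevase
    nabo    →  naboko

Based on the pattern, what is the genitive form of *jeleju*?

jelejuko

The suffix is conditioned by the last vowel: -ko when the last vowel of the stem is a rounded vowel (*kekiko*, *uwu*, *nabo*); -se when the last vowel of the stem is an unrounded vowel (*bije*, *ohi*, *geva*).
*jeleju*: last vowel = /u/, a rounded vowel → -ko → *jelejuko*.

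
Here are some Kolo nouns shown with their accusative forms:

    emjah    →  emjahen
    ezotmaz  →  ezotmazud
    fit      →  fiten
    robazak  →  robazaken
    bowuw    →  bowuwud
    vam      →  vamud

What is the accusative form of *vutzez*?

vutzezud

The alternation tracks the final consonant of the stem — -en when the stem ends in a voiceless consonant (*emjah*, *fit*, *robazak*); -ud when the stem ends in a voiced consonant (*ezotmaz*, *bowuw*, *vam*).
*vutzez*: final consonant = /z/, voiced → -ud → *vutzezud*.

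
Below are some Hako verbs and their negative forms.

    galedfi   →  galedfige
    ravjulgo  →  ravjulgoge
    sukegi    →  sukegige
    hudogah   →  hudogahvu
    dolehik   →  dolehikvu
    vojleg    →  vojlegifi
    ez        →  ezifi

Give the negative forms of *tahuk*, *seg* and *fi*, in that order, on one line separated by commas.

The alternation tracks the final sound of the stem — -vu when the stem ends in a voiceless consonant (*hudogah*, *dolehik*); -ifi when the stem ends in a voiced consonant (*vojleg*, *ez*); -ge when the stem ends in a vowel (*galedfi*, *ravjulgo*, *sukegi*).
Since the final sound of *tahuk* is /k/ (a voiceless consonant), it takes -vu, giving *tahukvu*.
The final sound of *seg* is /g/, which is a voiced consonant, so the suffix is -ifi, giving *segifi*.
The final sound of *fi* is /i/, which is a vowel, so the suffix is -ge, giving *fige*.

tahukvu, segifi, fige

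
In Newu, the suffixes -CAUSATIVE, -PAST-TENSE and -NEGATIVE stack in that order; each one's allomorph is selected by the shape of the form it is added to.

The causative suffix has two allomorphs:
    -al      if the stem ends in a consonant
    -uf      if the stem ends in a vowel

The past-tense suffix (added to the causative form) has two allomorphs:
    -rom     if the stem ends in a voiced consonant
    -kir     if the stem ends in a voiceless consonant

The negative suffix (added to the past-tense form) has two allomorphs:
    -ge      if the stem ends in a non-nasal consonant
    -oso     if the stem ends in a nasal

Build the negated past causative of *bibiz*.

bibizalromoso

The final sound of *bibiz* is /z/, which is a consonant, so the causative suffix is -al, giving *bibizal*.
The final consonant of the causative form *bibizal* is /l/, which is voiced, so the past-tense suffix is -rom, giving *bibizalrom*.
The past-tense form *bibizalrom*: final consonant = /m/, a nasal → -oso → *bibizalromoso*.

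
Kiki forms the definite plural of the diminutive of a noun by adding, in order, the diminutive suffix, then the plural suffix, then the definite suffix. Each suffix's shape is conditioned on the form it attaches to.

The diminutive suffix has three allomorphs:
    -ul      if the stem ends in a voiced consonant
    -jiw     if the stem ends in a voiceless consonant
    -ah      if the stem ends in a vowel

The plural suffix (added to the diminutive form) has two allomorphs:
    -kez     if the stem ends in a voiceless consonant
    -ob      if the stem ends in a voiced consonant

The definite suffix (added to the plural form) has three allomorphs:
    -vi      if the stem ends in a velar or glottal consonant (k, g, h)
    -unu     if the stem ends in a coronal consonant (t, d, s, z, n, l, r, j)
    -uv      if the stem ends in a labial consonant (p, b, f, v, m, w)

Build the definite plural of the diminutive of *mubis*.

mubisjiwobuv

Since the final sound of *mubis* is /s/ (a voiceless consonant), it takes -jiw, giving *mubisjiw*.
The diminutive form *mubisjiw* — final consonant /w/ (voiced) → -ob → *mubisjiwob*.
The plural form *mubisjiwob* — final consonant /b/ (labial) → -uv → *mubisjiwobuv*.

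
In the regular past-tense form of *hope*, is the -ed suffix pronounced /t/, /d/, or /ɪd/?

The stem *hope* ends in a voiceless consonant other than /t/.
The -ed suffix is realized as /ɪd/ after /t, d/; as /t/ after other voiceless consonants; and as /d/ after other voiced sounds.
So -ed on *hope* is pronounced /t/.

/t/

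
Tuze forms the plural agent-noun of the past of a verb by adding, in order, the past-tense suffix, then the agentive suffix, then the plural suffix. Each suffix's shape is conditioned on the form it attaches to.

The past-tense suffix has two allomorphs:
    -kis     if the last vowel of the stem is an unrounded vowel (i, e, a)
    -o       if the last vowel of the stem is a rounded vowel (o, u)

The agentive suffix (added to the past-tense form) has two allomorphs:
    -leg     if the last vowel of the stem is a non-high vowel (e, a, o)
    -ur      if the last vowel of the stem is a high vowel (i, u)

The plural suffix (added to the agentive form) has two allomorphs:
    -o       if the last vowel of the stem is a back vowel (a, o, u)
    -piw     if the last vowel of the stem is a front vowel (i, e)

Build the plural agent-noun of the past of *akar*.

akarkisuro

*akar* — last vowel /a/ (an unrounded vowel) → -kis → *akarkis*.
Since the last vowel of the past-tense form *akarkis* is /i/ (a high vowel), it takes -ur, giving *akarkisur*.
Since the last vowel of the agentive form *akarkisur* is /u/ (a back vowel), it takes -o, giving *akarkisuro*.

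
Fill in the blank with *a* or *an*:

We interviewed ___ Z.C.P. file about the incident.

The indefinite article is chosen by the initial *sound* of the following word, not its spelling.
The initialism *Z.C.P.* is read letter by letter; the first letter, Z, is pronounced /ziː/, which begins with a consonant sound.
So the article is *a*: We interviewed a Z.C.P. file about the incident.

a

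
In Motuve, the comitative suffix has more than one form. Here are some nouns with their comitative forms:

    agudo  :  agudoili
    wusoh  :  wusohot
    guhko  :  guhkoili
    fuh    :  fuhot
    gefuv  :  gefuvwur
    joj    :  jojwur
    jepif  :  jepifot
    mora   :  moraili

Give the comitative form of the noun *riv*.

The suffix is conditioned by the final sound: -ot when the stem ends in a voiceless consonant (*wusoh*, *fuh*, *jepif*); -wur when the stem ends in a voiced consonant (*gefuv*, *joj*); -ili when the stem ends in a vowel (*agudo*, *guhko*, *mora*).
*riv*: final sound = /v/, a voiced consonant → -wur → *rivwur*.

rivwur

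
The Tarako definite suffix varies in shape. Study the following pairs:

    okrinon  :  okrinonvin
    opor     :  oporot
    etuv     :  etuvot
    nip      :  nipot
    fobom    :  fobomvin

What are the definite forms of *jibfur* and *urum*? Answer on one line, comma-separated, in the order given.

The suffix is conditioned by the final consonant: -vin when the stem ends in a nasal (*okrinon*, *fobom*); -ot when the stem ends in a non-nasal consonant (*opor*, *etuv*, *nip*).
The final consonant of *jibfur* is /r/, which is non-nasal, so the suffix is -ot, giving *jibfurot*.
The final consonant of *urum* is /m/, which is a nasal, so the suffix is -vin, giving *urumvin*.

jibfurot, urumvin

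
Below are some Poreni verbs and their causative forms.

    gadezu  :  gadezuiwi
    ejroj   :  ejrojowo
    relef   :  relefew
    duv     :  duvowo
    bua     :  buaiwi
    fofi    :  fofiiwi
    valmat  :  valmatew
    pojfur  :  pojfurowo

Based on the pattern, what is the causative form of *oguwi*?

oguwiiwi

The suffix is conditioned by the final sound: -ew when the stem ends in a voiceless consonant (*relef*, *valmat*); -owo when the stem ends in a voiced consonant (*ejroj*, *duv*, *pojfur*); -iwi when the stem ends in a vowel (*gadezu*, *bua*, *fofi*).
The final sound of *oguwi* is /i/, which is a vowel, so the suffix is -iwi, giving *oguwiiwi*.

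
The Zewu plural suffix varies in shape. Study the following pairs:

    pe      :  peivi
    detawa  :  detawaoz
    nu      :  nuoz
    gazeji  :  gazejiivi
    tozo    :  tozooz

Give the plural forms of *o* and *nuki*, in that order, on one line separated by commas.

ooz, nukiivi

The alternation tracks the last vowel of the stem — -ivi when the last vowel of the stem is a front vowel (*pe*, *gazeji*); -oz when the last vowel of the stem is a back vowel (*detawa*, *nu*, *tozo*).
*o* — last vowel /o/ (a back vowel) → -oz → *ooz*.
Since the last vowel of *nuki* is /i/ (a front vowel), it takes -ivi, giving *nukiivi*.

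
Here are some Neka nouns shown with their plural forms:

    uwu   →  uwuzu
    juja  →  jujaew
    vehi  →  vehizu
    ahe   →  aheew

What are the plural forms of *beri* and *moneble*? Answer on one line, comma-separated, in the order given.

berizu, monebleew

The suffix is conditioned by the last vowel: -zu when the last vowel of the stem is a high vowel (*uwu*, *vehi*); -ew when the last vowel of the stem is a non-high vowel (*juja*, *ahe*).
Since the last vowel of *beri* is /i/ (a high vowel), it takes -zu, giving *berizu*.
*moneble*: last vowel = /e/, a non-high vowel → -ew → *monebleew*.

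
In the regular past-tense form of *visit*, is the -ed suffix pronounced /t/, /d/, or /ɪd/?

The stem *visit* ends in /t/ or /d/.
The -ed suffix is realized as /ɪd/ after /t, d/; as /t/ after other voiceless consonants; and as /d/ after other voiced sounds.
So -ed on *visit* is pronounced /ɪd/.

/ɪd/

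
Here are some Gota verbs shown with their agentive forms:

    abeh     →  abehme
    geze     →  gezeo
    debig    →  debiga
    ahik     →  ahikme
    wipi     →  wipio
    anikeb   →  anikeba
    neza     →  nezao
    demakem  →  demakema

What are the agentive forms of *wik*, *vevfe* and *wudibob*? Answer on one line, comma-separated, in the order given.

wikme, vevfeo, wudiboba

The pattern is voicing of the final sound: -me when the stem ends in a voiceless consonant (*abeh*, *ahik*); -a when the stem ends in a voiced consonant (*debig*, *anikeb*, *demakem*); -o when the stem ends in a vowel (*geze*, *wipi*, *neza*).
*wik*: final sound = /k/, a voiceless consonant → -me → *wikme*.
Since the final sound of *vevfe* is /e/ (a vowel), it takes -o, giving *vevfeo*.
Since the final sound of *wudibob* is /b/ (a voiced consonant), it takes -a, giving *wudiboba*.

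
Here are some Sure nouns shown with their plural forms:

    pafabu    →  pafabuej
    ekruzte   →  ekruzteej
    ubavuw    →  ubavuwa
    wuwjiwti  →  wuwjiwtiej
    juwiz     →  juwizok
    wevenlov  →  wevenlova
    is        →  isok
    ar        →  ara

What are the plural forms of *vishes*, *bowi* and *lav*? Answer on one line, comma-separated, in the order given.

vishesok, bowiej, lava

The alternation tracks the final sound of the stem — -ok when the stem ends in a sibilant (*juwiz*, *is*); -a when the stem ends in a non-sibilant consonant (*ubavuw*, *wevenlov*, *ar*); -ej when the stem ends in a vowel (*pafabu*, *ekruzte*, *wuwjiwti*).
The final sound of *vishes* is /s/, which is a sibilant, so the suffix is -ok, giving *vishesok*.
Since the final sound of *bowi* is /i/ (a vowel), it takes -ej, giving *bowiej*.
The final sound of *lav* is /v/, which is a non-sibilant consonant, so the suffix is -a, giving *lava*.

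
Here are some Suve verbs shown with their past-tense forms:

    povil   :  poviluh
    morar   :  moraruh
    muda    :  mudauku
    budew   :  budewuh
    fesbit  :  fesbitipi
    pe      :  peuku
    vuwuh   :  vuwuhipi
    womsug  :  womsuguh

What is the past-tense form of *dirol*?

diroluh

The suffix is conditioned by the final sound: -ipi when the stem ends in a voiceless consonant (*fesbit*, *vuwuh*); -uh when the stem ends in a voiced consonant (*povil*, *morar*, *budew*, *womsug*); -uku when the stem ends in a vowel (*muda*, *pe*).
Since the final sound of *dirol* is /l/ (a voiced consonant), it takes -uh, giving *diroluh*.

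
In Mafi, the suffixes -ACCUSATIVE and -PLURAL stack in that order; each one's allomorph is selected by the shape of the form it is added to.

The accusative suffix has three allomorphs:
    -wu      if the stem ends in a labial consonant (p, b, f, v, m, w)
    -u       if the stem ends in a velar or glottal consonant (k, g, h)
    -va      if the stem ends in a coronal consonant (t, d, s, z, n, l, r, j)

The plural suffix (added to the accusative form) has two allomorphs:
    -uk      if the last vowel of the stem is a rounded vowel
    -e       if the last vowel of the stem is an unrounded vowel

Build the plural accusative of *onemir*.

*onemir*: final consonant = /r/, coronal → -va → *onemirva*.
The last vowel of the accusative form *onemirva* is /a/, which is an unrounded vowel, so the plural suffix is -e, giving *onemirvae*.

onemirvae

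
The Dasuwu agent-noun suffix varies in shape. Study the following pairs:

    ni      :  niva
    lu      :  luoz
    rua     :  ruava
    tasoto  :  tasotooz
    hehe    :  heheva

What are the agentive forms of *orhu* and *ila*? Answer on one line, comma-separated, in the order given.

Looking at the last vowel of each stem: -oz when the last vowel of the stem is a rounded vowel (*lu*, *tasoto*); -va when the last vowel of the stem is an unrounded vowel (*ni*, *rua*, *hehe*).
The last vowel of *orhu* is /u/, which is a rounded vowel, so the suffix is -oz, giving *orhuoz*.
*ila*: last vowel = /a/, an unrounded vowel → -va → *ilava*.

orhuoz, ilava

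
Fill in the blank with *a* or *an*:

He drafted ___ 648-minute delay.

a

The indefinite article is chosen by the initial *sound* of the following word, not its spelling.
The number *648* is spoken "six hundred …", beginning with /sɪks/ — a consonant sound.
So the article is *a*: He drafted a 648-minute delay.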